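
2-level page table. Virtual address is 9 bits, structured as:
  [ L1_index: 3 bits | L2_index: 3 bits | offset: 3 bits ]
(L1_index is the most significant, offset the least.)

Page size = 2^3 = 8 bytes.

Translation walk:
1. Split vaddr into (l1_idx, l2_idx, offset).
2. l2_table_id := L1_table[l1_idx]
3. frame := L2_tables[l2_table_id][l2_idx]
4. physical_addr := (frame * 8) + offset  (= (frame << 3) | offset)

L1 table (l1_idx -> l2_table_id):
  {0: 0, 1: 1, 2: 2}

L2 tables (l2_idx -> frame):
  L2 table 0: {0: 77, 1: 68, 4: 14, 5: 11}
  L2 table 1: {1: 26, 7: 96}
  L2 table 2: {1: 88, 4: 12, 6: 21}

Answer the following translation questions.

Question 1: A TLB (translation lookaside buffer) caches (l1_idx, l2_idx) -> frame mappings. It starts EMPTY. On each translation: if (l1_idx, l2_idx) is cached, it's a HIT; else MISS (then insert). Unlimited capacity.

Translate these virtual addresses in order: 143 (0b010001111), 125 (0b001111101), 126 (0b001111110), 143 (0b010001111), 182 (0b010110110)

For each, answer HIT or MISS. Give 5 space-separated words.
vaddr=143: (2,1) not in TLB -> MISS, insert
vaddr=125: (1,7) not in TLB -> MISS, insert
vaddr=126: (1,7) in TLB -> HIT
vaddr=143: (2,1) in TLB -> HIT
vaddr=182: (2,6) not in TLB -> MISS, insert

Answer: MISS MISS HIT HIT MISS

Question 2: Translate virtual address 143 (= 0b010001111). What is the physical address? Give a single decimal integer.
Answer: 711

Derivation:
vaddr = 143 = 0b010001111
Split: l1_idx=2, l2_idx=1, offset=7
L1[2] = 2
L2[2][1] = 88
paddr = 88 * 8 + 7 = 711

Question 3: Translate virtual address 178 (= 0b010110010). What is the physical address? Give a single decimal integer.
vaddr = 178 = 0b010110010
Split: l1_idx=2, l2_idx=6, offset=2
L1[2] = 2
L2[2][6] = 21
paddr = 21 * 8 + 2 = 170

Answer: 170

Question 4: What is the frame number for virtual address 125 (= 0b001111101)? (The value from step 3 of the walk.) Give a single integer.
vaddr = 125: l1_idx=1, l2_idx=7
L1[1] = 1; L2[1][7] = 96

Answer: 96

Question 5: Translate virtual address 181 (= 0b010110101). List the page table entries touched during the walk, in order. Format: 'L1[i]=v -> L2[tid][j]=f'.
vaddr = 181 = 0b010110101
Split: l1_idx=2, l2_idx=6, offset=5

Answer: L1[2]=2 -> L2[2][6]=21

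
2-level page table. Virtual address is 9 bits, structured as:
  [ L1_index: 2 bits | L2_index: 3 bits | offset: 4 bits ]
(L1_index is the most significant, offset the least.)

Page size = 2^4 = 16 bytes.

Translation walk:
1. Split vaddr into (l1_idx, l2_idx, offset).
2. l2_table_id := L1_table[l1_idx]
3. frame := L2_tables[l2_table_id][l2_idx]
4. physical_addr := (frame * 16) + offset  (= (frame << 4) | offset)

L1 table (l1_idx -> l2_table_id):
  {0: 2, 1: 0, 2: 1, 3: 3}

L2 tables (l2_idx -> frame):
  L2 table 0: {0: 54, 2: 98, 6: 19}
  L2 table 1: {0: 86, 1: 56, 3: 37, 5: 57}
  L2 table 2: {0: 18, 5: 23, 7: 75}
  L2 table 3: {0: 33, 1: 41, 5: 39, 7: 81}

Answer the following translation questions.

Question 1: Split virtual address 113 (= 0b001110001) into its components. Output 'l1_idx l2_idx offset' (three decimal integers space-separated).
vaddr = 113 = 0b001110001
  top 2 bits -> l1_idx = 0
  next 3 bits -> l2_idx = 7
  bottom 4 bits -> offset = 1

Answer: 0 7 1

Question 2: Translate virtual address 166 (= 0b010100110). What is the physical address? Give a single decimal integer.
Answer: 1574

Derivation:
vaddr = 166 = 0b010100110
Split: l1_idx=1, l2_idx=2, offset=6
L1[1] = 0
L2[0][2] = 98
paddr = 98 * 16 + 6 = 1574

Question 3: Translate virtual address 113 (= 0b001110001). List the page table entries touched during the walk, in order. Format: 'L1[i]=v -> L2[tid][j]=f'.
Answer: L1[0]=2 -> L2[2][7]=75

Derivation:
vaddr = 113 = 0b001110001
Split: l1_idx=0, l2_idx=7, offset=1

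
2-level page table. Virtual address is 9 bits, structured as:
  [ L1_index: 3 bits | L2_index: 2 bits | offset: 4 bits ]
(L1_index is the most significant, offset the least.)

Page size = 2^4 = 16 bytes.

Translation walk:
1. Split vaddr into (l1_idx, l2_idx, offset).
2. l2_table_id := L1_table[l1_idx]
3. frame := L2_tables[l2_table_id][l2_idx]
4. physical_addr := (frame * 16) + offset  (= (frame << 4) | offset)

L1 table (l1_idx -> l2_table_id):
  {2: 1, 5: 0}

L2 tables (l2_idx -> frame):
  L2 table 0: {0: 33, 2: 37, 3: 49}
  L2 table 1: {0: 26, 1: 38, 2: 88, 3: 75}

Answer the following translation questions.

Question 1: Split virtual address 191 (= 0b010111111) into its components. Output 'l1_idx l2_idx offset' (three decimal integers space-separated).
vaddr = 191 = 0b010111111
  top 3 bits -> l1_idx = 2
  next 2 bits -> l2_idx = 3
  bottom 4 bits -> offset = 15

Answer: 2 3 15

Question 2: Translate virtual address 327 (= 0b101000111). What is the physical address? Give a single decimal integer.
vaddr = 327 = 0b101000111
Split: l1_idx=5, l2_idx=0, offset=7
L1[5] = 0
L2[0][0] = 33
paddr = 33 * 16 + 7 = 535

Answer: 535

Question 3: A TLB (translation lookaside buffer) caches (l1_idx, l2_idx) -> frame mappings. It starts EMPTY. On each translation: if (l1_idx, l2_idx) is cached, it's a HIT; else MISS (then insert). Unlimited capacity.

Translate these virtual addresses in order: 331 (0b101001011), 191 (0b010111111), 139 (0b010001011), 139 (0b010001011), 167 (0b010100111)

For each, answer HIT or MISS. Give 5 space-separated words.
vaddr=331: (5,0) not in TLB -> MISS, insert
vaddr=191: (2,3) not in TLB -> MISS, insert
vaddr=139: (2,0) not in TLB -> MISS, insert
vaddr=139: (2,0) in TLB -> HIT
vaddr=167: (2,2) not in TLB -> MISS, insert

Answer: MISS MISS MISS HIT MISS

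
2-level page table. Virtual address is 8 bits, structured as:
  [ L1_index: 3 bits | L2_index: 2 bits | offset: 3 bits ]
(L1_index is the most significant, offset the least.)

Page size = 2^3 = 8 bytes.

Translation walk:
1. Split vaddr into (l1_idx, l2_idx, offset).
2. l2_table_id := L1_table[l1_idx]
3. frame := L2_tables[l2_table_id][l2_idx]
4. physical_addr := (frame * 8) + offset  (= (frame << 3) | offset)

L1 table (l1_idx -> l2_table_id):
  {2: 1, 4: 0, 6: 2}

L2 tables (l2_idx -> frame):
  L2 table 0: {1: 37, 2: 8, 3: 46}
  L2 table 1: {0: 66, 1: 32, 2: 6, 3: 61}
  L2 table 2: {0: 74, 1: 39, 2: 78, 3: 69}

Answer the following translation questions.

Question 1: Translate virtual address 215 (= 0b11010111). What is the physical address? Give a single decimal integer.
vaddr = 215 = 0b11010111
Split: l1_idx=6, l2_idx=2, offset=7
L1[6] = 2
L2[2][2] = 78
paddr = 78 * 8 + 7 = 631

Answer: 631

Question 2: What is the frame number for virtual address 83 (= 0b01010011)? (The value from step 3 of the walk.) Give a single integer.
vaddr = 83: l1_idx=2, l2_idx=2
L1[2] = 1; L2[1][2] = 6

Answer: 6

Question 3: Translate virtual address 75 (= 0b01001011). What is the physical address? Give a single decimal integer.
Answer: 259

Derivation:
vaddr = 75 = 0b01001011
Split: l1_idx=2, l2_idx=1, offset=3
L1[2] = 1
L2[1][1] = 32
paddr = 32 * 8 + 3 = 259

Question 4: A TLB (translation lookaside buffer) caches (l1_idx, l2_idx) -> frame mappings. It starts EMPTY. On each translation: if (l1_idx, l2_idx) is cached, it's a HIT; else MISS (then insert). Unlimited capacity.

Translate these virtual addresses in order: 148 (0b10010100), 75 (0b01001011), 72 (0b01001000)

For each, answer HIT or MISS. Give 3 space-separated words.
Answer: MISS MISS HIT

Derivation:
vaddr=148: (4,2) not in TLB -> MISS, insert
vaddr=75: (2,1) not in TLB -> MISS, insert
vaddr=72: (2,1) in TLB -> HIT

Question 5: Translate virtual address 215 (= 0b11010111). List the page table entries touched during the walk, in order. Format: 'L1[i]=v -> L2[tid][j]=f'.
vaddr = 215 = 0b11010111
Split: l1_idx=6, l2_idx=2, offset=7

Answer: L1[6]=2 -> L2[2][2]=78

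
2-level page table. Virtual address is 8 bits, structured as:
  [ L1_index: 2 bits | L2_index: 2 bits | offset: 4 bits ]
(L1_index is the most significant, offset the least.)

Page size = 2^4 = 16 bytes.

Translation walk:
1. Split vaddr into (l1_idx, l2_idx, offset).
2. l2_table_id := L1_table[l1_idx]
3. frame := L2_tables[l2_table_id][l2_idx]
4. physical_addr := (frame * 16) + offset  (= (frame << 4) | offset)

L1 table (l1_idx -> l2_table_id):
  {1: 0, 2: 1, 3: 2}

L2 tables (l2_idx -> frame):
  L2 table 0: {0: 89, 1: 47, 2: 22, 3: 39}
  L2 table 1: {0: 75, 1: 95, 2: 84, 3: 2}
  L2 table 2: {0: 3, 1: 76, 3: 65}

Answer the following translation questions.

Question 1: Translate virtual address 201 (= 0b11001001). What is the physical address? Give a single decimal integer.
vaddr = 201 = 0b11001001
Split: l1_idx=3, l2_idx=0, offset=9
L1[3] = 2
L2[2][0] = 3
paddr = 3 * 16 + 9 = 57

Answer: 57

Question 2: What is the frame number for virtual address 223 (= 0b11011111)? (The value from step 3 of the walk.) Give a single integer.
Answer: 76

Derivation:
vaddr = 223: l1_idx=3, l2_idx=1
L1[3] = 2; L2[2][1] = 76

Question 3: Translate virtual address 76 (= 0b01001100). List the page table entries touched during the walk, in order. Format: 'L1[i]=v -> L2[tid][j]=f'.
Answer: L1[1]=0 -> L2[0][0]=89

Derivation:
vaddr = 76 = 0b01001100
Split: l1_idx=1, l2_idx=0, offset=12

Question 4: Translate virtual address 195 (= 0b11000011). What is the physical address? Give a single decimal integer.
Answer: 51

Derivation:
vaddr = 195 = 0b11000011
Split: l1_idx=3, l2_idx=0, offset=3
L1[3] = 2
L2[2][0] = 3
paddr = 3 * 16 + 3 = 51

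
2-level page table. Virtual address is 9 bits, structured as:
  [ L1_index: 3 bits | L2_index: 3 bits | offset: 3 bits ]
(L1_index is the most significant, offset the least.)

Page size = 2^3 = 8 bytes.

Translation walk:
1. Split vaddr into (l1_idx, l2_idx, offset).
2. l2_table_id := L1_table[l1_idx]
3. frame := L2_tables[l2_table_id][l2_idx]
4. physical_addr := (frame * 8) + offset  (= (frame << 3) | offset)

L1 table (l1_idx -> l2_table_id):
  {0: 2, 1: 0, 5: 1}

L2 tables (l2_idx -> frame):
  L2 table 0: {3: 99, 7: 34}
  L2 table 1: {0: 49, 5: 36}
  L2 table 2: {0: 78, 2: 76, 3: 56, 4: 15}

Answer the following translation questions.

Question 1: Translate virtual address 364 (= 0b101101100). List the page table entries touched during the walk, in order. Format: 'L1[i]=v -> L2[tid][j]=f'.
Answer: L1[5]=1 -> L2[1][5]=36

Derivation:
vaddr = 364 = 0b101101100
Split: l1_idx=5, l2_idx=5, offset=4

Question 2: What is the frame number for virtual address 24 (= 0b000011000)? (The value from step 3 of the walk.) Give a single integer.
vaddr = 24: l1_idx=0, l2_idx=3
L1[0] = 2; L2[2][3] = 56

Answer: 56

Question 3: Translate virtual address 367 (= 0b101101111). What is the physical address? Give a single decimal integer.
Answer: 295

Derivation:
vaddr = 367 = 0b101101111
Split: l1_idx=5, l2_idx=5, offset=7
L1[5] = 1
L2[1][5] = 36
paddr = 36 * 8 + 7 = 295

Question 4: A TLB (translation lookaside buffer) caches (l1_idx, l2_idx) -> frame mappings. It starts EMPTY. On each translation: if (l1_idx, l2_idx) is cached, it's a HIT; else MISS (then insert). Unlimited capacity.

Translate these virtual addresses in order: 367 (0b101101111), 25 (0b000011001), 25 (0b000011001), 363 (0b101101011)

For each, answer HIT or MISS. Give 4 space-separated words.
Answer: MISS MISS HIT HIT

Derivation:
vaddr=367: (5,5) not in TLB -> MISS, insert
vaddr=25: (0,3) not in TLB -> MISS, insert
vaddr=25: (0,3) in TLB -> HIT
vaddr=363: (5,5) in TLB -> HIT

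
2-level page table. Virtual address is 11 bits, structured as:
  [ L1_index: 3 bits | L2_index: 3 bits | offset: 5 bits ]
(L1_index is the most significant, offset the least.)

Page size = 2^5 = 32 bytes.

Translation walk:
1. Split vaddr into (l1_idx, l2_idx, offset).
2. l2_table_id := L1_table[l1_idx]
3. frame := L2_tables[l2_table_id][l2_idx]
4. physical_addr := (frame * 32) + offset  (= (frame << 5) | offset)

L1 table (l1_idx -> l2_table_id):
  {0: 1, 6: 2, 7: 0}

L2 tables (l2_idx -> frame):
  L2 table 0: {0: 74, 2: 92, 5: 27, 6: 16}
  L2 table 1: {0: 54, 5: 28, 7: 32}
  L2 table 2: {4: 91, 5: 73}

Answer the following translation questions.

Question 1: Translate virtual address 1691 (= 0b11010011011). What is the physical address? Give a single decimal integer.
vaddr = 1691 = 0b11010011011
Split: l1_idx=6, l2_idx=4, offset=27
L1[6] = 2
L2[2][4] = 91
paddr = 91 * 32 + 27 = 2939

Answer: 2939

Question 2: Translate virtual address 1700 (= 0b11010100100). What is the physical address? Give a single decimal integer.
Answer: 2340

Derivation:
vaddr = 1700 = 0b11010100100
Split: l1_idx=6, l2_idx=5, offset=4
L1[6] = 2
L2[2][5] = 73
paddr = 73 * 32 + 4 = 2340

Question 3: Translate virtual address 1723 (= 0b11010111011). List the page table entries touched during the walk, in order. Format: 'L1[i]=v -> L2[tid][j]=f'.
vaddr = 1723 = 0b11010111011
Split: l1_idx=6, l2_idx=5, offset=27

Answer: L1[6]=2 -> L2[2][5]=73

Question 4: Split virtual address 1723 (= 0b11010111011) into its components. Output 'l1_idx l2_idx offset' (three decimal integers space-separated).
vaddr = 1723 = 0b11010111011
  top 3 bits -> l1_idx = 6
  next 3 bits -> l2_idx = 5
  bottom 5 bits -> offset = 27

Answer: 6 5 27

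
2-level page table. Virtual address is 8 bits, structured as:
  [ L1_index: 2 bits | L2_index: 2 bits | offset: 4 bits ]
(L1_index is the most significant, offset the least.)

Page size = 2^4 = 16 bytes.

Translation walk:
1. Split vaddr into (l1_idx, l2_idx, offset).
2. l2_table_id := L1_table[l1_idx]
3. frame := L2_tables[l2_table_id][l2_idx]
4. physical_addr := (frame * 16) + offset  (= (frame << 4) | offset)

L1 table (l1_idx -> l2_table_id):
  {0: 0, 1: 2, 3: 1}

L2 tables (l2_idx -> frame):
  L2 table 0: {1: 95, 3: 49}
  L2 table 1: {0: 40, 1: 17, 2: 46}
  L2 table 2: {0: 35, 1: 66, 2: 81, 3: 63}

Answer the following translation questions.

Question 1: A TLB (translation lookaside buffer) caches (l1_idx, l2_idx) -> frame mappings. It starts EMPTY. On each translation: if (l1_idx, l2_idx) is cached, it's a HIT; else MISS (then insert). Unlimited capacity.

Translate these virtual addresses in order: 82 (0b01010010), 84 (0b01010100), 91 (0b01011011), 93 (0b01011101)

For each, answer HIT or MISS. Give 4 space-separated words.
Answer: MISS HIT HIT HIT

Derivation:
vaddr=82: (1,1) not in TLB -> MISS, insert
vaddr=84: (1,1) in TLB -> HIT
vaddr=91: (1,1) in TLB -> HIT
vaddr=93: (1,1) in TLB -> HIT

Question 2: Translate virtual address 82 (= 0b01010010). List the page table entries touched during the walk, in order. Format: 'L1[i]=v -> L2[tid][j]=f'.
Answer: L1[1]=2 -> L2[2][1]=66

Derivation:
vaddr = 82 = 0b01010010
Split: l1_idx=1, l2_idx=1, offset=2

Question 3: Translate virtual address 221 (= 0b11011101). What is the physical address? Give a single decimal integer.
Answer: 285

Derivation:
vaddr = 221 = 0b11011101
Split: l1_idx=3, l2_idx=1, offset=13
L1[3] = 1
L2[1][1] = 17
paddr = 17 * 16 + 13 = 285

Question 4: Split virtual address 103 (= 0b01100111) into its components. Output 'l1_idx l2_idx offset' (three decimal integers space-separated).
vaddr = 103 = 0b01100111
  top 2 bits -> l1_idx = 1
  next 2 bits -> l2_idx = 2
  bottom 4 bits -> offset = 7

Answer: 1 2 7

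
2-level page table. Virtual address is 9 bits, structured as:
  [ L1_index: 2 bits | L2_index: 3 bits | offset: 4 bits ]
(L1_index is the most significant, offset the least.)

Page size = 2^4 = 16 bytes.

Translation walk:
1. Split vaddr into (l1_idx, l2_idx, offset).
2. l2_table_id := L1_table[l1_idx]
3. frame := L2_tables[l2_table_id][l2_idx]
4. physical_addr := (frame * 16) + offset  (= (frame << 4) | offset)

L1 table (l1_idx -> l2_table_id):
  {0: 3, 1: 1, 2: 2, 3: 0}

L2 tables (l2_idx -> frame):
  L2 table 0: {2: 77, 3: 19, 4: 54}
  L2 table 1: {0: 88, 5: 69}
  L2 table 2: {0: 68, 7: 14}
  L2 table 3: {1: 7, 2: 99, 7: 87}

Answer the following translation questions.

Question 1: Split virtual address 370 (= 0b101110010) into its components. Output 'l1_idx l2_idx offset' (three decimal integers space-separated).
vaddr = 370 = 0b101110010
  top 2 bits -> l1_idx = 2
  next 3 bits -> l2_idx = 7
  bottom 4 bits -> offset = 2

Answer: 2 7 2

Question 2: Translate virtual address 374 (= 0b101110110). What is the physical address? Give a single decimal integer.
vaddr = 374 = 0b101110110
Split: l1_idx=2, l2_idx=7, offset=6
L1[2] = 2
L2[2][7] = 14
paddr = 14 * 16 + 6 = 230

Answer: 230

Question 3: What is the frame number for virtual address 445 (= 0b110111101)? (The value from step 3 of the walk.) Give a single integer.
Answer: 19

Derivation:
vaddr = 445: l1_idx=3, l2_idx=3
L1[3] = 0; L2[0][3] = 19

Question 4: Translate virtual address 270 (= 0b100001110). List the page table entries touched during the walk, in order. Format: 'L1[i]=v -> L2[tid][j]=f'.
vaddr = 270 = 0b100001110
Split: l1_idx=2, l2_idx=0, offset=14

Answer: L1[2]=2 -> L2[2][0]=68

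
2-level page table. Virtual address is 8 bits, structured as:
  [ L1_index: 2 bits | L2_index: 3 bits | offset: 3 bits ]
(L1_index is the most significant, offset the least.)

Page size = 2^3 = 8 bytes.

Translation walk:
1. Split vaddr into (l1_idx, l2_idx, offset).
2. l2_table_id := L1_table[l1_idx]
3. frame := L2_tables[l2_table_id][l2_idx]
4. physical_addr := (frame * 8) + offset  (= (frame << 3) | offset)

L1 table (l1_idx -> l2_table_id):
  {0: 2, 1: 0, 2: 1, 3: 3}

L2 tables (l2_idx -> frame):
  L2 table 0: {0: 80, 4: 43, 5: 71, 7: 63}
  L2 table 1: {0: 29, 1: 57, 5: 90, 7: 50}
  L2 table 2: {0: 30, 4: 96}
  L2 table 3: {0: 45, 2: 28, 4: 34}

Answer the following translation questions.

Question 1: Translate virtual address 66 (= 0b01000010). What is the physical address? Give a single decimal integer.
vaddr = 66 = 0b01000010
Split: l1_idx=1, l2_idx=0, offset=2
L1[1] = 0
L2[0][0] = 80
paddr = 80 * 8 + 2 = 642

Answer: 642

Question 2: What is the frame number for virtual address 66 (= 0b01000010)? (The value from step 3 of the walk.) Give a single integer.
Answer: 80

Derivation:
vaddr = 66: l1_idx=1, l2_idx=0
L1[1] = 0; L2[0][0] = 80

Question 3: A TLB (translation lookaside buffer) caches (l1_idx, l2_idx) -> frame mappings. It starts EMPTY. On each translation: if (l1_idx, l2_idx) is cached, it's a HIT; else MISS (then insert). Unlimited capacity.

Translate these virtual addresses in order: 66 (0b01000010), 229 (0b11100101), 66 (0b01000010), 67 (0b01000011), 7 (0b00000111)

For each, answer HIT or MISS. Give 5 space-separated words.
vaddr=66: (1,0) not in TLB -> MISS, insert
vaddr=229: (3,4) not in TLB -> MISS, insert
vaddr=66: (1,0) in TLB -> HIT
vaddr=67: (1,0) in TLB -> HIT
vaddr=7: (0,0) not in TLB -> MISS, insert

Answer: MISS MISS HIT HIT MISS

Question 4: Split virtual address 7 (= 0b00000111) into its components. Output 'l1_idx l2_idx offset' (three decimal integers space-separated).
vaddr = 7 = 0b00000111
  top 2 bits -> l1_idx = 0
  next 3 bits -> l2_idx = 0
  bottom 3 bits -> offset = 7

Answer: 0 0 7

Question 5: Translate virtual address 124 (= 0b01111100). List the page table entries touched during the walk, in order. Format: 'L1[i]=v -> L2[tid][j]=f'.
vaddr = 124 = 0b01111100
Split: l1_idx=1, l2_idx=7, offset=4

Answer: L1[1]=0 -> L2[0][7]=63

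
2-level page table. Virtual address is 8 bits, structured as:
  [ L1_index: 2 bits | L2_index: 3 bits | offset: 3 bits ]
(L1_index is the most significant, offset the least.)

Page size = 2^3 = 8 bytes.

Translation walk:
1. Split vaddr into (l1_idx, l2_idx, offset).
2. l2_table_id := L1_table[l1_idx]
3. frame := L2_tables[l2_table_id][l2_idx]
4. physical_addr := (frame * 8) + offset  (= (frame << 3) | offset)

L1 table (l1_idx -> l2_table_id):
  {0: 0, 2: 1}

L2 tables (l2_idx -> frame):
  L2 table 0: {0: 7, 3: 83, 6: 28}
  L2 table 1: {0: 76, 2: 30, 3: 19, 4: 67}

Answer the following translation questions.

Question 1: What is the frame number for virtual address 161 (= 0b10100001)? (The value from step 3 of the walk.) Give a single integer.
Answer: 67

Derivation:
vaddr = 161: l1_idx=2, l2_idx=4
L1[2] = 1; L2[1][4] = 67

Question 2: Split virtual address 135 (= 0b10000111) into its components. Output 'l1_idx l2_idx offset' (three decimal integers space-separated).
vaddr = 135 = 0b10000111
  top 2 bits -> l1_idx = 2
  next 3 bits -> l2_idx = 0
  bottom 3 bits -> offset = 7

Answer: 2 0 7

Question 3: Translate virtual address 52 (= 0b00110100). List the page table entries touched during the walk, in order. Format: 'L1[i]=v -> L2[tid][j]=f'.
Answer: L1[0]=0 -> L2[0][6]=28

Derivation:
vaddr = 52 = 0b00110100
Split: l1_idx=0, l2_idx=6, offset=4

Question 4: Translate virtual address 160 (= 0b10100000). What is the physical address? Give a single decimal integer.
vaddr = 160 = 0b10100000
Split: l1_idx=2, l2_idx=4, offset=0
L1[2] = 1
L2[1][4] = 67
paddr = 67 * 8 + 0 = 536

Answer: 536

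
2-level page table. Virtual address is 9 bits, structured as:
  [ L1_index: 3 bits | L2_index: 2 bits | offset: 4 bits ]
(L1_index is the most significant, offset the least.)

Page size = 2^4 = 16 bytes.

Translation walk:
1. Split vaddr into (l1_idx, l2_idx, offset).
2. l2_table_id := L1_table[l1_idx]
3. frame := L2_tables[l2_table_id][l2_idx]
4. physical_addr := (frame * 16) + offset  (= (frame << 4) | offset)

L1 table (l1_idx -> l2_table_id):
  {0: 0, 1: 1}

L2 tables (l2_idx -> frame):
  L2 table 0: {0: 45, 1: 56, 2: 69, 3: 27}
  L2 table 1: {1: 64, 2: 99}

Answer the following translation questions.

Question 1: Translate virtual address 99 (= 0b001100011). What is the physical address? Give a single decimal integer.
vaddr = 99 = 0b001100011
Split: l1_idx=1, l2_idx=2, offset=3
L1[1] = 1
L2[1][2] = 99
paddr = 99 * 16 + 3 = 1587

Answer: 1587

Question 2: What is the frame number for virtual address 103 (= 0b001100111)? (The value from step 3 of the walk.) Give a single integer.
Answer: 99

Derivation:
vaddr = 103: l1_idx=1, l2_idx=2
L1[1] = 1; L2[1][2] = 99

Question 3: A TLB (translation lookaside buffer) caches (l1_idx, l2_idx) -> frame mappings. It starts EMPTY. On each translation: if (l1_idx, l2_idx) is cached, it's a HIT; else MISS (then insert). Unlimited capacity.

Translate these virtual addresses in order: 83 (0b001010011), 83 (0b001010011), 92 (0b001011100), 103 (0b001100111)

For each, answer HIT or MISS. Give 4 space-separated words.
vaddr=83: (1,1) not in TLB -> MISS, insert
vaddr=83: (1,1) in TLB -> HIT
vaddr=92: (1,1) in TLB -> HIT
vaddr=103: (1,2) not in TLB -> MISS, insert

Answer: MISS HIT HIT MISS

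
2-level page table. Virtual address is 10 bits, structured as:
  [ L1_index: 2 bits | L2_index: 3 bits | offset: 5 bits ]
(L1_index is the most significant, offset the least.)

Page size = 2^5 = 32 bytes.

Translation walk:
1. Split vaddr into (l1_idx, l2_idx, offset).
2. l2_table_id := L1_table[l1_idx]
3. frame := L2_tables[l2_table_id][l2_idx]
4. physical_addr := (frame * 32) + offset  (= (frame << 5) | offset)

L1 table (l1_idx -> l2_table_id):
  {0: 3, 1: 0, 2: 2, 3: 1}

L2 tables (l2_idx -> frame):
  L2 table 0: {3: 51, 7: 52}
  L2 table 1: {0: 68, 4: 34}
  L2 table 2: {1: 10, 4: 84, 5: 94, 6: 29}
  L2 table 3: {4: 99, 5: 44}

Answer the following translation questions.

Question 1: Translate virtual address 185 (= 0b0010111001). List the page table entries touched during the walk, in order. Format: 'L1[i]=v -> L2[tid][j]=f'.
vaddr = 185 = 0b0010111001
Split: l1_idx=0, l2_idx=5, offset=25

Answer: L1[0]=3 -> L2[3][5]=44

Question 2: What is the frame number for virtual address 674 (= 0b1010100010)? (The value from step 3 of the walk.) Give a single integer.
vaddr = 674: l1_idx=2, l2_idx=5
L1[2] = 2; L2[2][5] = 94

Answer: 94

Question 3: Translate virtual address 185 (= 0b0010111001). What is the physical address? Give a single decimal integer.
Answer: 1433

Derivation:
vaddr = 185 = 0b0010111001
Split: l1_idx=0, l2_idx=5, offset=25
L1[0] = 3
L2[3][5] = 44
paddr = 44 * 32 + 25 = 1433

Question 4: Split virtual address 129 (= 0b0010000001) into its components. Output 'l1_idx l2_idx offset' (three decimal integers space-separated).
vaddr = 129 = 0b0010000001
  top 2 bits -> l1_idx = 0
  next 3 bits -> l2_idx = 4
  bottom 5 bits -> offset = 1

Answer: 0 4 1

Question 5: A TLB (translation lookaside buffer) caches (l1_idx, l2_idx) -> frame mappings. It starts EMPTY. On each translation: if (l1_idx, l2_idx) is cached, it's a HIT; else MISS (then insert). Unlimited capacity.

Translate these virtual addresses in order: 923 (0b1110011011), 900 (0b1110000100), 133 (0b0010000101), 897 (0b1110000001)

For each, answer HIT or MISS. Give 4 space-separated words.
Answer: MISS HIT MISS HIT

Derivation:
vaddr=923: (3,4) not in TLB -> MISS, insert
vaddr=900: (3,4) in TLB -> HIT
vaddr=133: (0,4) not in TLB -> MISS, insert
vaddr=897: (3,4) in TLB -> HIT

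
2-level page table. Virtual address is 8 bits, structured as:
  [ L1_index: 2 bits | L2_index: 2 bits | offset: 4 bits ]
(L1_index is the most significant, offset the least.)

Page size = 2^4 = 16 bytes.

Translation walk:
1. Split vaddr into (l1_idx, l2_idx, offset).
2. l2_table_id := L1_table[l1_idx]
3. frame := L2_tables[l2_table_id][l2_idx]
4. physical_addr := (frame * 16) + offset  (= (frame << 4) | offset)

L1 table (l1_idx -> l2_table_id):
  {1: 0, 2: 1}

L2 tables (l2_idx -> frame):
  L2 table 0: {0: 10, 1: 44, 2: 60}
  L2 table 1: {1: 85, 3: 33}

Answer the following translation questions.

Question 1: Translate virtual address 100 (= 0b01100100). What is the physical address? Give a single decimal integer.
Answer: 964

Derivation:
vaddr = 100 = 0b01100100
Split: l1_idx=1, l2_idx=2, offset=4
L1[1] = 0
L2[0][2] = 60
paddr = 60 * 16 + 4 = 964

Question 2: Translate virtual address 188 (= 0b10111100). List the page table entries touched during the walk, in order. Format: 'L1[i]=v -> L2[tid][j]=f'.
vaddr = 188 = 0b10111100
Split: l1_idx=2, l2_idx=3, offset=12

Answer: L1[2]=1 -> L2[1][3]=33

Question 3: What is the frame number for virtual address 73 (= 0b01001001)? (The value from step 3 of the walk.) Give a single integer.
vaddr = 73: l1_idx=1, l2_idx=0
L1[1] = 0; L2[0][0] = 10

Answer: 10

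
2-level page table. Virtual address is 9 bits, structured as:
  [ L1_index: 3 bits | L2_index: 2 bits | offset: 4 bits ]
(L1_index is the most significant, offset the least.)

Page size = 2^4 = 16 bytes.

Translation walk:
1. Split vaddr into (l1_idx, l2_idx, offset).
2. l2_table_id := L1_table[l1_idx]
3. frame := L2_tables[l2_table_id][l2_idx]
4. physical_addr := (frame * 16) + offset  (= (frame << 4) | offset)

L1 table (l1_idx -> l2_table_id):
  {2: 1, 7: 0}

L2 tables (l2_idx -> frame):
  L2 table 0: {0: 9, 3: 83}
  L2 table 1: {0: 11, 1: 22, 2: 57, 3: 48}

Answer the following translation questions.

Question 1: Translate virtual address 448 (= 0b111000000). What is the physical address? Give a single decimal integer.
vaddr = 448 = 0b111000000
Split: l1_idx=7, l2_idx=0, offset=0
L1[7] = 0
L2[0][0] = 9
paddr = 9 * 16 + 0 = 144

Answer: 144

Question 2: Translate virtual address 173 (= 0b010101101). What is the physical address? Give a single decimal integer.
vaddr = 173 = 0b010101101
Split: l1_idx=2, l2_idx=2, offset=13
L1[2] = 1
L2[1][2] = 57
paddr = 57 * 16 + 13 = 925

Answer: 925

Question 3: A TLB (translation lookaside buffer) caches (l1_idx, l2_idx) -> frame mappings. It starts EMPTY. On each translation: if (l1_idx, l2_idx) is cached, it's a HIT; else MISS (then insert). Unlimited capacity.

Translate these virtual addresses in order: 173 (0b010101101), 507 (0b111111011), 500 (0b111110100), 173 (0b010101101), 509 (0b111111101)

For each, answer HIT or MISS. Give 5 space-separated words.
Answer: MISS MISS HIT HIT HIT

Derivation:
vaddr=173: (2,2) not in TLB -> MISS, insert
vaddr=507: (7,3) not in TLB -> MISS, insert
vaddr=500: (7,3) in TLB -> HIT
vaddr=173: (2,2) in TLB -> HIT
vaddr=509: (7,3) in TLB -> HIT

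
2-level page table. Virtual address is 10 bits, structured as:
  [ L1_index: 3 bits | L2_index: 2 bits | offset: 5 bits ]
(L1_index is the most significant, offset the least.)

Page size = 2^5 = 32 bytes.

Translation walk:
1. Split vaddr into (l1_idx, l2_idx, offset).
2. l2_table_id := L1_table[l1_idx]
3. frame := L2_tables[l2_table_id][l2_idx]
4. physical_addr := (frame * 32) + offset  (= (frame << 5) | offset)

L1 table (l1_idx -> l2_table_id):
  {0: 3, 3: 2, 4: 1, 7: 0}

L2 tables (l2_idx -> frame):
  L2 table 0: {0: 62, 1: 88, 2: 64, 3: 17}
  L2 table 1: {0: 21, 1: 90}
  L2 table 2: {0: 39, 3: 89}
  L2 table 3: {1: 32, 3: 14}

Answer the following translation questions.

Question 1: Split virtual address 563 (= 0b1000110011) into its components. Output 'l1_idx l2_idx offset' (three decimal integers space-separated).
vaddr = 563 = 0b1000110011
  top 3 bits -> l1_idx = 4
  next 2 bits -> l2_idx = 1
  bottom 5 bits -> offset = 19

Answer: 4 1 19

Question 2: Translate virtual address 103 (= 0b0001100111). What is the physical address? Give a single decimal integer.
Answer: 455

Derivation:
vaddr = 103 = 0b0001100111
Split: l1_idx=0, l2_idx=3, offset=7
L1[0] = 3
L2[3][3] = 14
paddr = 14 * 32 + 7 = 455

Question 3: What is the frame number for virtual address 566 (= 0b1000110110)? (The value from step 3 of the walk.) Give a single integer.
vaddr = 566: l1_idx=4, l2_idx=1
L1[4] = 1; L2[1][1] = 90

Answer: 90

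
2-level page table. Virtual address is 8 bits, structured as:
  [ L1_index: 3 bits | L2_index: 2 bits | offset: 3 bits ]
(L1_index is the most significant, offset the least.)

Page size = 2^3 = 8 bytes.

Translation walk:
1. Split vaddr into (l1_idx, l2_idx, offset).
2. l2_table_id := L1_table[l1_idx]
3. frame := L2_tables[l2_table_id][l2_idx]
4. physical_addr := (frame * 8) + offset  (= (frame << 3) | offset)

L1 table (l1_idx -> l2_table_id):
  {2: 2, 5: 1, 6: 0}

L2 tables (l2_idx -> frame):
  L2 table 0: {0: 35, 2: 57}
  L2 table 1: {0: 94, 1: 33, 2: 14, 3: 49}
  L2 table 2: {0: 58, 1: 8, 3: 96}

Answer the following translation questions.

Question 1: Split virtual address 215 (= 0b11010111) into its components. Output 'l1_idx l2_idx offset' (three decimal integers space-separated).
Answer: 6 2 7

Derivation:
vaddr = 215 = 0b11010111
  top 3 bits -> l1_idx = 6
  next 2 bits -> l2_idx = 2
  bottom 3 bits -> offset = 7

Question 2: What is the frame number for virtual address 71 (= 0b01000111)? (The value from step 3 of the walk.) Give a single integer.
Answer: 58

Derivation:
vaddr = 71: l1_idx=2, l2_idx=0
L1[2] = 2; L2[2][0] = 58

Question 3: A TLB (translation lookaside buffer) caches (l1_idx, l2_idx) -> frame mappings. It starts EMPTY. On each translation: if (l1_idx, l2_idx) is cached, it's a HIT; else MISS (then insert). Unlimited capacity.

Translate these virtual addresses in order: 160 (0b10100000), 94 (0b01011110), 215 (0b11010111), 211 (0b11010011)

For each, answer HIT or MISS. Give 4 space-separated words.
vaddr=160: (5,0) not in TLB -> MISS, insert
vaddr=94: (2,3) not in TLB -> MISS, insert
vaddr=215: (6,2) not in TLB -> MISS, insert
vaddr=211: (6,2) in TLB -> HIT

Answer: MISS MISS MISS HIT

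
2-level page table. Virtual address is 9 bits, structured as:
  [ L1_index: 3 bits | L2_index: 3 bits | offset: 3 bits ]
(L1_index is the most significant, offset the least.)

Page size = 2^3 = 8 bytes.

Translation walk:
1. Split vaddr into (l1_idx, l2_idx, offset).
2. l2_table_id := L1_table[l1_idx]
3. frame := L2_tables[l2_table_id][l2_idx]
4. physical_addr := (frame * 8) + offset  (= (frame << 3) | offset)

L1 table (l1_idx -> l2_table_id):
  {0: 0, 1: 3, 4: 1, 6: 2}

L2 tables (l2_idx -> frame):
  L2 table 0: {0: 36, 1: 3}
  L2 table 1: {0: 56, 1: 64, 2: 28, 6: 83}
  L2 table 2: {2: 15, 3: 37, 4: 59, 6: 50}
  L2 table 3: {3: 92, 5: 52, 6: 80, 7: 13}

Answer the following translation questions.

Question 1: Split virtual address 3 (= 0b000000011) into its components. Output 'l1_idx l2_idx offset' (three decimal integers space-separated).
Answer: 0 0 3

Derivation:
vaddr = 3 = 0b000000011
  top 3 bits -> l1_idx = 0
  next 3 bits -> l2_idx = 0
  bottom 3 bits -> offset = 3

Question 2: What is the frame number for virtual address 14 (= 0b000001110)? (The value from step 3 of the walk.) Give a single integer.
Answer: 3

Derivation:
vaddr = 14: l1_idx=0, l2_idx=1
L1[0] = 0; L2[0][1] = 3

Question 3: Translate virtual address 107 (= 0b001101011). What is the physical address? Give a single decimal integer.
Answer: 419

Derivation:
vaddr = 107 = 0b001101011
Split: l1_idx=1, l2_idx=5, offset=3
L1[1] = 3
L2[3][5] = 52
paddr = 52 * 8 + 3 = 419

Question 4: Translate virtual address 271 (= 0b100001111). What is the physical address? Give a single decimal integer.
vaddr = 271 = 0b100001111
Split: l1_idx=4, l2_idx=1, offset=7
L1[4] = 1
L2[1][1] = 64
paddr = 64 * 8 + 7 = 519

Answer: 519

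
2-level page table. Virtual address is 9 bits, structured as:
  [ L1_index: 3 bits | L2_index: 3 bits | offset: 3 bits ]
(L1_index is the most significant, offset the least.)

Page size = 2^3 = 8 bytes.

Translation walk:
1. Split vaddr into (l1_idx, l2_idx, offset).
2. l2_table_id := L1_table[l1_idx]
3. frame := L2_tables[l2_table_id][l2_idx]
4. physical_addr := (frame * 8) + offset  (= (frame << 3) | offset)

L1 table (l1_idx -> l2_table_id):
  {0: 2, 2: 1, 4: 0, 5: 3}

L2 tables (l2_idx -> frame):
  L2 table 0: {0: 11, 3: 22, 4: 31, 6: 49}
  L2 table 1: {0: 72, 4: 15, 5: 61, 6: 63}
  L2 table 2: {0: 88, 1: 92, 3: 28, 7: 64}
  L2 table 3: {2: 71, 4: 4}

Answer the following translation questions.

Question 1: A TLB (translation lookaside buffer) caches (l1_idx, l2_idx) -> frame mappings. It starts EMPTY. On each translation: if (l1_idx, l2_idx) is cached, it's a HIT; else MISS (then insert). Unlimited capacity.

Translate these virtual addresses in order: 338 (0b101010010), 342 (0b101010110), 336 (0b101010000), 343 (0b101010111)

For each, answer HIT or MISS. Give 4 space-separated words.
Answer: MISS HIT HIT HIT

Derivation:
vaddr=338: (5,2) not in TLB -> MISS, insert
vaddr=342: (5,2) in TLB -> HIT
vaddr=336: (5,2) in TLB -> HIT
vaddr=343: (5,2) in TLB -> HIT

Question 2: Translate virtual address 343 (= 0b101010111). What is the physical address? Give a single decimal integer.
Answer: 575

Derivation:
vaddr = 343 = 0b101010111
Split: l1_idx=5, l2_idx=2, offset=7
L1[5] = 3
L2[3][2] = 71
paddr = 71 * 8 + 7 = 575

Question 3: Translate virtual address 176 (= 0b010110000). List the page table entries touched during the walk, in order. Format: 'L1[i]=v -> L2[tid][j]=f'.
Answer: L1[2]=1 -> L2[1][6]=63

Derivation:
vaddr = 176 = 0b010110000
Split: l1_idx=2, l2_idx=6, offset=0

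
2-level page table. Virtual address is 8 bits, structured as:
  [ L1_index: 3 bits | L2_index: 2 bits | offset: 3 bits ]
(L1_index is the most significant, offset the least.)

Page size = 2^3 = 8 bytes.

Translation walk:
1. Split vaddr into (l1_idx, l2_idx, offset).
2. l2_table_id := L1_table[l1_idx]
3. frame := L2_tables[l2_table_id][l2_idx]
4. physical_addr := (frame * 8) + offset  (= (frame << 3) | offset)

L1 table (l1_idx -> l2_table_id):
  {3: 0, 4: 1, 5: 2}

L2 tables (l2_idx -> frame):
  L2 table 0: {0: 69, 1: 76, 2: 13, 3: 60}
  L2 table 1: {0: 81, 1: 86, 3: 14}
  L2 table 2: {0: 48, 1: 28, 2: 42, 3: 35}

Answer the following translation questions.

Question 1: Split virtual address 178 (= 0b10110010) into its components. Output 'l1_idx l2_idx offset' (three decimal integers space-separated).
Answer: 5 2 2

Derivation:
vaddr = 178 = 0b10110010
  top 3 bits -> l1_idx = 5
  next 2 bits -> l2_idx = 2
  bottom 3 bits -> offset = 2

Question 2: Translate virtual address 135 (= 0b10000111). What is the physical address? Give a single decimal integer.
vaddr = 135 = 0b10000111
Split: l1_idx=4, l2_idx=0, offset=7
L1[4] = 1
L2[1][0] = 81
paddr = 81 * 8 + 7 = 655

Answer: 655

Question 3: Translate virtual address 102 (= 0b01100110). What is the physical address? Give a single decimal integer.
vaddr = 102 = 0b01100110
Split: l1_idx=3, l2_idx=0, offset=6
L1[3] = 0
L2[0][0] = 69
paddr = 69 * 8 + 6 = 558

Answer: 558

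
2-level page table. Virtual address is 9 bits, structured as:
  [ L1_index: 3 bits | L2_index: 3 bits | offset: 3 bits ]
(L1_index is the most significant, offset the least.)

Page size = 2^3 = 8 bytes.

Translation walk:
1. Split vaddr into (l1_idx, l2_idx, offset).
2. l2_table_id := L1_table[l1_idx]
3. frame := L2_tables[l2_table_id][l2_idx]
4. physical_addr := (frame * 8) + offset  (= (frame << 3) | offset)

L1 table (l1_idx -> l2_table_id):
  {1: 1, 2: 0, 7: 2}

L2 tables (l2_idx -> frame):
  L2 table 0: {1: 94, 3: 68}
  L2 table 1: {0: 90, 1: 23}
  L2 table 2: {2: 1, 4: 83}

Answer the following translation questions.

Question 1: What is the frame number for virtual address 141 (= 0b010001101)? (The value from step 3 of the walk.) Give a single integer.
vaddr = 141: l1_idx=2, l2_idx=1
L1[2] = 0; L2[0][1] = 94

Answer: 94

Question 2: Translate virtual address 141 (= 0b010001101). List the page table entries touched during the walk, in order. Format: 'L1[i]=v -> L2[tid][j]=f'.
Answer: L1[2]=0 -> L2[0][1]=94

Derivation:
vaddr = 141 = 0b010001101
Split: l1_idx=2, l2_idx=1, offset=5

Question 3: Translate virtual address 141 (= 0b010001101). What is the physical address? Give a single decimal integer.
Answer: 757

Derivation:
vaddr = 141 = 0b010001101
Split: l1_idx=2, l2_idx=1, offset=5
L1[2] = 0
L2[0][1] = 94
paddr = 94 * 8 + 5 = 757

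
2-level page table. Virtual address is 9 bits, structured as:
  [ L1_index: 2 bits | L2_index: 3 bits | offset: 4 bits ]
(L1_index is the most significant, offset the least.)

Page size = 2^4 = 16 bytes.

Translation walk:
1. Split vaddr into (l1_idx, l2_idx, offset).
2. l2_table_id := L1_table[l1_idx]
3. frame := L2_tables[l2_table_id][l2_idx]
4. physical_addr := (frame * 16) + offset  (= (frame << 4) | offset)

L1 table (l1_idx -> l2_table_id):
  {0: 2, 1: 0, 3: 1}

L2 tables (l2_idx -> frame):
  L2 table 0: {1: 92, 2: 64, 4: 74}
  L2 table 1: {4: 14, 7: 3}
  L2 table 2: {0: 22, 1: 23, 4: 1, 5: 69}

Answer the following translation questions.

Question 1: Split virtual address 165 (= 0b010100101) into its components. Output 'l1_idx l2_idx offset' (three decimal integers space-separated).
vaddr = 165 = 0b010100101
  top 2 bits -> l1_idx = 1
  next 3 bits -> l2_idx = 2
  bottom 4 bits -> offset = 5

Answer: 1 2 5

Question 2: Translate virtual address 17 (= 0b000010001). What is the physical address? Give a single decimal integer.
Answer: 369

Derivation:
vaddr = 17 = 0b000010001
Split: l1_idx=0, l2_idx=1, offset=1
L1[0] = 2
L2[2][1] = 23
paddr = 23 * 16 + 1 = 369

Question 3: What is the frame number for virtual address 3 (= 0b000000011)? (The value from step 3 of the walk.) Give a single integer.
Answer: 22

Derivation:
vaddr = 3: l1_idx=0, l2_idx=0
L1[0] = 2; L2[2][0] = 22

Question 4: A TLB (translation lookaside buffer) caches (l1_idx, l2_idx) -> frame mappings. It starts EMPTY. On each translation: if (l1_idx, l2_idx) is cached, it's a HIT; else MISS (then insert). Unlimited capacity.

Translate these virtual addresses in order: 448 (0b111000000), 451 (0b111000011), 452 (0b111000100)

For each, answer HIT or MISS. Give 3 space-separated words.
vaddr=448: (3,4) not in TLB -> MISS, insert
vaddr=451: (3,4) in TLB -> HIT
vaddr=452: (3,4) in TLB -> HIT

Answer: MISS HIT HIT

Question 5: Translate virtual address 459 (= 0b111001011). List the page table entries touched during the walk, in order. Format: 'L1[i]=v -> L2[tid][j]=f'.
Answer: L1[3]=1 -> L2[1][4]=14

Derivation:
vaddr = 459 = 0b111001011
Split: l1_idx=3, l2_idx=4, offset=11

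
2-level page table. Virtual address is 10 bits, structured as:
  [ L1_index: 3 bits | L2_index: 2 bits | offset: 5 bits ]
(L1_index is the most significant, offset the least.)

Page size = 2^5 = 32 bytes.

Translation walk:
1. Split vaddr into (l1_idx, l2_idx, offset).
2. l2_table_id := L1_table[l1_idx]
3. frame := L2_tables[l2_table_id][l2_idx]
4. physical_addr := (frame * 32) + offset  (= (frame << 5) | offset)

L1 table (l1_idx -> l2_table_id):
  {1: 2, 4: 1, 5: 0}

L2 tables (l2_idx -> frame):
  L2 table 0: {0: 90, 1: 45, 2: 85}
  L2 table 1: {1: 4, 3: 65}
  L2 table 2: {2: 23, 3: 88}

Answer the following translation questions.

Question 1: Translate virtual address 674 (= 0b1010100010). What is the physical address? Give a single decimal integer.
Answer: 1442

Derivation:
vaddr = 674 = 0b1010100010
Split: l1_idx=5, l2_idx=1, offset=2
L1[5] = 0
L2[0][1] = 45
paddr = 45 * 32 + 2 = 1442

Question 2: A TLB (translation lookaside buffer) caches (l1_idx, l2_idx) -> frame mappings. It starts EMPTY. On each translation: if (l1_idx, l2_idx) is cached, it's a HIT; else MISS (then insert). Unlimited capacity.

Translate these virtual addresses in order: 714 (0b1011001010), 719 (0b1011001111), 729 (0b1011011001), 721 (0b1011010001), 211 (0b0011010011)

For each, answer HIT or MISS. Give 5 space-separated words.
Answer: MISS HIT HIT HIT MISS

Derivation:
vaddr=714: (5,2) not in TLB -> MISS, insert
vaddr=719: (5,2) in TLB -> HIT
vaddr=729: (5,2) in TLB -> HIT
vaddr=721: (5,2) in TLB -> HIT
vaddr=211: (1,2) not in TLB -> MISS, insert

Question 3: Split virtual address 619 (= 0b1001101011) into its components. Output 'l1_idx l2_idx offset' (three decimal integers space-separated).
vaddr = 619 = 0b1001101011
  top 3 bits -> l1_idx = 4
  next 2 bits -> l2_idx = 3
  bottom 5 bits -> offset = 11

Answer: 4 3 11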